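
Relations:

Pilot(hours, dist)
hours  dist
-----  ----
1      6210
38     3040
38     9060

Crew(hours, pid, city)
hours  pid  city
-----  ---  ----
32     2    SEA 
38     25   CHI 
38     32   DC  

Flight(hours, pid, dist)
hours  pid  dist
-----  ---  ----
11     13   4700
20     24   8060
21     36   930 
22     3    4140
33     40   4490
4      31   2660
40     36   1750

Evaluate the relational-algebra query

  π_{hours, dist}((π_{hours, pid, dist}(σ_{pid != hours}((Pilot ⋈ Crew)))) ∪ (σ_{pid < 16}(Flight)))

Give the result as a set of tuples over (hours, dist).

{(11, 4700), (22, 4140), (38, 3040), (38, 9060)}

Joining Pilot and Crew on hours yields {(38, 3040, 25, CHI), (38, 3040, 32, DC), (38, 9060, 25, CHI), (38, 9060, 32, DC)}.
Selection pid != hours: {(38, 3040, 25, CHI), (38, 3040, 32, DC), (38, 9060, 25, CHI), (38, 9060, 32, DC)}
π_{hours, pid, dist} gives {(38, 25, 3040), (38, 25, 9060), (38, 32, 3040), (38, 32, 9060)}.
Selection pid < 16: {(11, 13, 4700), (22, 3, 4140)}
Union: {(38, 25, 3040), (38, 25, 9060), (38, 32, 3040), (38, 32, 9060)} with {(11, 13, 4700), (22, 3, 4140)} → {(11, 13, 4700), (22, 3, 4140), (38, 25, 3040), (38, 25, 9060), (38, 32, 3040), (38, 32, 9060)}
π_{hours, dist} gives {(11, 4700), (22, 4140), (38, 3040), (38, 9060)} (2 duplicate(s) eliminated).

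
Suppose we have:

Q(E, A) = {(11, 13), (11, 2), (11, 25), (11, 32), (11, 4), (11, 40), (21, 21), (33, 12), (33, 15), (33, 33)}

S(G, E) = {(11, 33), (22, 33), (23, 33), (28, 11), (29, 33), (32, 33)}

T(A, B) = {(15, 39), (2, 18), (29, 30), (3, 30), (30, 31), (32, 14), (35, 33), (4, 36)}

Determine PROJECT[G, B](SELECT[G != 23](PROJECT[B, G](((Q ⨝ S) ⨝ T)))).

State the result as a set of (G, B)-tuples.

{(11, 39), (22, 39), (28, 14), (28, 18), (28, 36), (29, 39), (32, 39)}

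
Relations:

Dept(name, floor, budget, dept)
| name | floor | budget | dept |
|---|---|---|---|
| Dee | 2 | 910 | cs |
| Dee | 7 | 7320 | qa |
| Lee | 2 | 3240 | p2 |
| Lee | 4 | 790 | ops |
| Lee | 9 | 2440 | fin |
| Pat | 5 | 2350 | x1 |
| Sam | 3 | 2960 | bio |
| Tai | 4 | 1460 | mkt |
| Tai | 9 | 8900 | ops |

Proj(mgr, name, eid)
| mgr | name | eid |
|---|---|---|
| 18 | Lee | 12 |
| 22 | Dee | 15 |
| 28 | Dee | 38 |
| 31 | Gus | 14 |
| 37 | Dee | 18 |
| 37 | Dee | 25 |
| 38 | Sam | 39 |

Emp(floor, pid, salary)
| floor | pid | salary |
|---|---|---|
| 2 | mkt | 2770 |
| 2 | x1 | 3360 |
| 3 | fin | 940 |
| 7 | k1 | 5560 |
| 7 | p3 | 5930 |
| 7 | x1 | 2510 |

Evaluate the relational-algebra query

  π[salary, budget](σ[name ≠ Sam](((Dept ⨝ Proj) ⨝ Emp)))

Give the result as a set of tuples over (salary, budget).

{(2510, 7320), (2770, 3240), (2770, 910), (3360, 3240), (3360, 910), (5560, 7320), (5930, 7320)}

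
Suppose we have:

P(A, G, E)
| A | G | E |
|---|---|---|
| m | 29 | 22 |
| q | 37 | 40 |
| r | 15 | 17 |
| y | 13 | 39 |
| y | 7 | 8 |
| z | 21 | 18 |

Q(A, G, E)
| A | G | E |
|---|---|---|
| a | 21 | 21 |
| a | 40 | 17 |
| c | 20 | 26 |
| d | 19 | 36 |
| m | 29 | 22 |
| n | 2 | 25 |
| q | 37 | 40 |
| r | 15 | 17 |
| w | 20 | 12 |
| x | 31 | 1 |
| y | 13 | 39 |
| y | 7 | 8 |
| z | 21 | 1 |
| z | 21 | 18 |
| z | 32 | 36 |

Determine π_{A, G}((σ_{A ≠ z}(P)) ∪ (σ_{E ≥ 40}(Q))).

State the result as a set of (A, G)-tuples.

{(m, 29), (q, 37), (r, 15), (y, 13), (y, 7)}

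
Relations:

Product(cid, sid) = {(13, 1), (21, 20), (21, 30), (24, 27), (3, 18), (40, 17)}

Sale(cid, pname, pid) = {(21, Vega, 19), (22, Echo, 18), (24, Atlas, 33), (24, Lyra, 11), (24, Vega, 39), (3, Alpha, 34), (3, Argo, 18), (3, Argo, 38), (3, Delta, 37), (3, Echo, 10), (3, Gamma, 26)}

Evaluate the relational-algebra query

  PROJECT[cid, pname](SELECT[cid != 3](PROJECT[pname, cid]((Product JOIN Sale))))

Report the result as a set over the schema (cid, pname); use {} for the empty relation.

Joining Product and Sale on cid yields {(21, 20, Vega, 19), (21, 30, Vega, 19), (24, 27, Atlas, 33), (24, 27, Lyra, 11), (24, 27, Vega, 39), (3, 18, Alpha, 34), (3, 18, Argo, 18), (3, 18, Argo, 38), (3, 18, Delta, 37), (3, 18, Echo, 10), (3, 18, Gamma, 26)}.
Projecting to pname, cid (2 duplicate(s) eliminated): {(Alpha, 3), (Argo, 3), (Atlas, 24), (Delta, 3), (Echo, 3), (Gamma, 3), (Lyra, 24), (Vega, 21), (Vega, 24)}
Filtering on cid != 3 leaves {(Atlas, 24), (Lyra, 24), (Vega, 21), (Vega, 24)}.
Projecting to cid, pname: {(21, Vega), (24, Atlas), (24, Lyra), (24, Vega)}

{(21, Vega), (24, Atlas), (24, Lyra), (24, Vega)}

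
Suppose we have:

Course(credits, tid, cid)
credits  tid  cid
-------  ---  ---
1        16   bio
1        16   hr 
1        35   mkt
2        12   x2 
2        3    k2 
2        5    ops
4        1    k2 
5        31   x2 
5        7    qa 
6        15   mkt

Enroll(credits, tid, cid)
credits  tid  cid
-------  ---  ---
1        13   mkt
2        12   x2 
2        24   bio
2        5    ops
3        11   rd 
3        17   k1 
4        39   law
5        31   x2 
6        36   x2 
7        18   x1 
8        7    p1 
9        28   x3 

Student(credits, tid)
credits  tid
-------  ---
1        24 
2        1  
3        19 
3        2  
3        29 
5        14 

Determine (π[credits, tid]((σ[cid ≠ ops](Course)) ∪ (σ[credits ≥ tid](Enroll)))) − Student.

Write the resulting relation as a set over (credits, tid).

Selection cid ≠ ops: {(1, 16, bio), (1, 16, hr), (1, 35, mkt), (2, 12, x2), (2, 3, k2), (4, 1, k2), (5, 31, x2), (5, 7, qa), (6, 15, mkt)}
Selection credits ≥ tid: {(8, 7, p1)}
Union: {(1, 16, bio), (1, 16, hr), (1, 35, mkt), (2, 12, x2), (2, 3, k2), (4, 1, k2), (5, 31, x2), (5, 7, qa), (6, 15, mkt)} with {(8, 7, p1)} → {(1, 16, bio), (1, 16, hr), (1, 35, mkt), (2, 12, x2), (2, 3, k2), (4, 1, k2), (5, 31, x2), (5, 7, qa), (6, 15, mkt), (8, 7, p1)}
Keep only column(s) credits, tid (1 duplicate(s) eliminated): {(1, 16), (1, 35), (2, 12), (2, 3), (4, 1), (5, 31), (5, 7), (6, 15), (8, 7)}
Difference: {(1, 16), (1, 35), (2, 12), (2, 3), (4, 1), (5, 31), (5, 7), (6, 15), (8, 7)} with {(1, 24), (2, 1), (3, 19), (3, 2), (3, 29), (5, 14)} → {(1, 16), (1, 35), (2, 12), (2, 3), (4, 1), (5, 31), (5, 7), (6, 15), (8, 7)}

{(1, 16), (1, 35), (2, 12), (2, 3), (4, 1), (5, 31), (5, 7), (6, 15), (8, 7)}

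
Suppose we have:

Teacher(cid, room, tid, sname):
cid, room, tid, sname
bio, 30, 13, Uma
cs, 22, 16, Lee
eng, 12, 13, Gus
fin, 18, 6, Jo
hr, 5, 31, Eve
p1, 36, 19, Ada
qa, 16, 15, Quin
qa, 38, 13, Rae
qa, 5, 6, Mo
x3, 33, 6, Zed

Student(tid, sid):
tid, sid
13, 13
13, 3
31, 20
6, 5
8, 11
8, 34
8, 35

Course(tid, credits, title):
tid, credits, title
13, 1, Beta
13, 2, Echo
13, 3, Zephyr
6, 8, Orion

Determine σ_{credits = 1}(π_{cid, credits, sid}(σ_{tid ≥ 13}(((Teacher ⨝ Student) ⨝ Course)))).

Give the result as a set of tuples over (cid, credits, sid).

{(bio, 1, 13), (bio, 1, 3), (eng, 1, 13), (eng, 1, 3), (qa, 1, 13), (qa, 1, 3)}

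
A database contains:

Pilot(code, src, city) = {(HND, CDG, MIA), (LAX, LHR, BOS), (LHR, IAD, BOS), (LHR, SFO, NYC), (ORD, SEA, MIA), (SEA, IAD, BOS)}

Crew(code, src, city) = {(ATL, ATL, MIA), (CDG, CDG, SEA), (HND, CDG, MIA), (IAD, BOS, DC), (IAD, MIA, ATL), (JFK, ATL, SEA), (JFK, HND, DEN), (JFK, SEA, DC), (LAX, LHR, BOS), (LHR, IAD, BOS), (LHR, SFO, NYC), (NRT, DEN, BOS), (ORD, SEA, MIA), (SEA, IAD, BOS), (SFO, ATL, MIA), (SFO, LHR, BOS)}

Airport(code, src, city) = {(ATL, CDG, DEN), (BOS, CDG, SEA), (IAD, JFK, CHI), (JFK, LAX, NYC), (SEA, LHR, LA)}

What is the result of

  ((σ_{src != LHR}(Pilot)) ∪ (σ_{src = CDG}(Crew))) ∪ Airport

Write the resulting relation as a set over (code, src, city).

{(ATL, CDG, DEN), (BOS, CDG, SEA), (CDG, CDG, SEA), (HND, CDG, MIA), (IAD, JFK, CHI), (JFK, LAX, NYC), (LHR, IAD, BOS), (LHR, SFO, NYC), (ORD, SEA, MIA), (SEA, IAD, BOS), (SEA, LHR, LA)}

Filtering on src != LHR leaves {(HND, CDG, MIA), (LHR, IAD, BOS), (LHR, SFO, NYC), (ORD, SEA, MIA), (SEA, IAD, BOS)}.
Filtering on src = CDG leaves {(CDG, CDG, SEA), (HND, CDG, MIA)}.
Union: {(HND, CDG, MIA), (LHR, IAD, BOS), (LHR, SFO, NYC), (ORD, SEA, MIA), (SEA, IAD, BOS)} with {(CDG, CDG, SEA), (HND, CDG, MIA)} → {(CDG, CDG, SEA), (HND, CDG, MIA), (LHR, IAD, BOS), (LHR, SFO, NYC), (ORD, SEA, MIA), (SEA, IAD, BOS)}
Union: {(CDG, CDG, SEA), (HND, CDG, MIA), (LHR, IAD, BOS), (LHR, SFO, NYC), (ORD, SEA, MIA), (SEA, IAD, BOS)} with {(ATL, CDG, DEN), (BOS, CDG, SEA), (IAD, JFK, CHI), (JFK, LAX, NYC), (SEA, LHR, LA)} → {(ATL, CDG, DEN), (BOS, CDG, SEA), (CDG, CDG, SEA), (HND, CDG, MIA), (IAD, JFK, CHI), (JFK, LAX, NYC), (LHR, IAD, BOS), (LHR, SFO, NYC), (ORD, SEA, MIA), (SEA, IAD, BOS), (SEA, LHR, LA)}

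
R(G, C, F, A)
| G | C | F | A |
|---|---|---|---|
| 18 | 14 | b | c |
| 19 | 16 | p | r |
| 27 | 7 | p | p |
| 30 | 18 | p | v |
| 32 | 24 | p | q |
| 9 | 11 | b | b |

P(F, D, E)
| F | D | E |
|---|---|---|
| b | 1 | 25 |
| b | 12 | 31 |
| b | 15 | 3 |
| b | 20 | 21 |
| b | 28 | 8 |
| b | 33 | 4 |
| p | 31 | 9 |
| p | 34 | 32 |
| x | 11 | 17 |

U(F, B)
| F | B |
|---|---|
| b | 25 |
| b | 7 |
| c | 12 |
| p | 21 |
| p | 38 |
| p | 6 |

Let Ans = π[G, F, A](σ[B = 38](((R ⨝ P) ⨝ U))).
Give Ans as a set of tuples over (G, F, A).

Joining R and P on F yields {(18, 14, b, c, 1, 25), (18, 14, b, c, 12, 31), (18, 14, b, c, 15, 3), (18, 14, b, c, 20, 21), (18, 14, b, c, 28, 8), (18, 14, b, c, 33, 4), (19, 16, p, r, 31, 9), (19, 16, p, r, 34, 32), (27, 7, p, p, 31, 9), (27, 7, p, p, 34, 32), (30, 18, p, v, 31, 9), (30, 18, p, v, 34, 32), (32, 24, p, q, 31, 9), (32, 24, p, q, 34, 32), (9, 11, b, b, 1, 25), (9, 11, b, b, 12, 31), (9, 11, b, b, 15, 3), (9, 11, b, b, 20, 21), (9, 11, b, b, 28, 8), (9, 11, b, b, 33, 4)}.
Joining (R ⨝ P) and U on F yields {(18, 14, b, c, 1, 25, 25), (18, 14, b, c, 1, 25, 7), (18, 14, b, c, 12, 31, 25), (18, 14, b, c, 12, 31, 7), (18, 14, b, c, 15, 3, 25), (18, 14, b, c, 15, 3, 7), (18, 14, b, c, 20, 21, 25), (18, 14, b, c, 20, 21, 7), (18, 14, b, c, 28, 8, 25), (18, 14, b, c, 28, 8, 7), (18, 14, b, c, 33, 4, 25), (18, 14, b, c, 33, 4, 7), (19, 16, p, r, 31, 9, 21), (19, 16, p, r, 31, 9, 38), (19, 16, p, r, 31, 9, 6), (19, 16, p, r, 34, 32, 21), (19, 16, p, r, 34, 32, 38), (19, 16, p, r, 34, 32, 6), (27, 7, p, p, 31, 9, 21), (27, 7, p, p, 31, 9, 38), (27, 7, p, p, 31, 9, 6), (27, 7, p, p, 34, 32, 21), (27, 7, p, p, 34, 32, 38), (27, 7, p, p, 34, 32, 6), (30, 18, p, v, 31, 9, 21), (30, 18, p, v, 31, 9, 38), (30, 18, p, v, 31, 9, 6), (30, 18, p, v, 34, 32, 21), (30, 18, p, v, 34, 32, 38), (30, 18, p, v, 34, 32, 6), (32, 24, p, q, 31, 9, 21), (32, 24, p, q, 31, 9, 38), (32, 24, p, q, 31, 9, 6), (32, 24, p, q, 34, 32, 21), (32, 24, p, q, 34, 32, 38), (32, 24, p, q, 34, 32, 6), (9, 11, b, b, 1, 25, 25), (9, 11, b, b, 1, 25, 7), (9, 11, b, b, 12, 31, 25), (9, 11, b, b, 12, 31, 7), (9, 11, b, b, 15, 3, 25), (9, 11, b, b, 15, 3, 7), (9, 11, b, b, 20, 21, 25), (9, 11, b, b, 20, 21, 7), (9, 11, b, b, 28, 8, 25), (9, 11, b, b, 28, 8, 7), (9, 11, b, b, 33, 4, 25), (9, 11, b, b, 33, 4, 7)}.
Apply σ_{B = 38}; surviving tuples: {(19, 16, p, r, 31, 9, 38), (19, 16, p, r, 34, 32, 38), (27, 7, p, p, 31, 9, 38), (27, 7, p, p, 34, 32, 38), (30, 18, p, v, 31, 9, 38), (30, 18, p, v, 34, 32, 38), (32, 24, p, q, 31, 9, 38), (32, 24, p, q, 34, 32, 38)}
Projecting to G, F, A (4 duplicate(s) eliminated): {(19, p, r), (27, p, p), (30, p, v), (32, p, q)}

{(19, p, r), (27, p, p), (30, p, v), (32, p, q)}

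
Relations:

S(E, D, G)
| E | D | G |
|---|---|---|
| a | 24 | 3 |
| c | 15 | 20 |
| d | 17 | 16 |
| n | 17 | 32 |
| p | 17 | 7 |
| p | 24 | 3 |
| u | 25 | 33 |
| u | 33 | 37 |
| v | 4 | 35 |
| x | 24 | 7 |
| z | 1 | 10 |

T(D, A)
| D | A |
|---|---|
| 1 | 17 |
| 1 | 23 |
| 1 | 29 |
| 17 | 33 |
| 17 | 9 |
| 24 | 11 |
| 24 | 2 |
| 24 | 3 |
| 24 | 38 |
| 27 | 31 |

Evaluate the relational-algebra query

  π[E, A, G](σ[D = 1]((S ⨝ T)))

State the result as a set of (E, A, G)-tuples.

{(z, 17, 10), (z, 23, 10), (z, 29, 10)}

S ⋈ T (natural join on D): {(a, 24, 3, 11), (a, 24, 3, 2), (a, 24, 3, 3), (a, 24, 3, 38), (d, 17, 16, 33), (d, 17, 16, 9), (n, 17, 32, 33), (n, 17, 32, 9), (p, 17, 7, 33), (p, 17, 7, 9), (p, 24, 3, 11), (p, 24, 3, 2), (p, 24, 3, 3), (p, 24, 3, 38), (x, 24, 7, 11), (x, 24, 7, 2), (x, 24, 7, 3), (x, 24, 7, 38), (z, 1, 10, 17), (z, 1, 10, 23), (z, 1, 10, 29)}
Filtering on D = 1 leaves {(z, 1, 10, 17), (z, 1, 10, 23), (z, 1, 10, 29)}.
Projecting to E, A, G: {(z, 17, 10), (z, 23, 10), (z, 29, 10)}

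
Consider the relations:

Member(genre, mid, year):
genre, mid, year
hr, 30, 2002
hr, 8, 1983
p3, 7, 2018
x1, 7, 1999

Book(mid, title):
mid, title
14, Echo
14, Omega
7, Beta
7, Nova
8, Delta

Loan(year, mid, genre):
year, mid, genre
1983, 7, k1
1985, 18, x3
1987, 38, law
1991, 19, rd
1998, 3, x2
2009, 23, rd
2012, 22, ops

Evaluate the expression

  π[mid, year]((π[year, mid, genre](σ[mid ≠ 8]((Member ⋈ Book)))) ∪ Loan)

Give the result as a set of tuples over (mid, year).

{(18, 1985), (19, 1991), (22, 2012), (23, 2009), (3, 1998), (38, 1987), (7, 1983), (7, 1999), (7, 2018)}

Member ⋈ Book (natural join on mid): {(hr, 8, 1983, Delta), (p3, 7, 2018, Beta), (p3, 7, 2018, Nova), (x1, 7, 1999, Beta), (x1, 7, 1999, Nova)}
Filtering on mid ≠ 8 leaves {(p3, 7, 2018, Beta), (p3, 7, 2018, Nova), (x1, 7, 1999, Beta), (x1, 7, 1999, Nova)}.
Keep only column(s) year, mid, genre (2 duplicate(s) eliminated): {(1999, 7, x1), (2018, 7, p3)}
Taking the union: {(1983, 7, k1), (1985, 18, x3), (1987, 38, law), (1991, 19, rd), (1998, 3, x2), (1999, 7, x1), (2009, 23, rd), (2012, 22, ops), (2018, 7, p3)}
Keep only column(s) mid, year: {(18, 1985), (19, 1991), (22, 2012), (23, 2009), (3, 1998), (38, 1987), (7, 1983), (7, 1999), (7, 2018)}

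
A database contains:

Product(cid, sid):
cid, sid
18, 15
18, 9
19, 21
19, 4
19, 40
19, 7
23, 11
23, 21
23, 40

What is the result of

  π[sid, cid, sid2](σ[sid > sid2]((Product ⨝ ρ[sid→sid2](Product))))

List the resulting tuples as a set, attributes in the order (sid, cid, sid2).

{(15, 18, 9), (21, 19, 4), (21, 19, 7), (21, 23, 11), (40, 19, 21), (40, 19, 4), (40, 19, 7), (40, 23, 11), (40, 23, 21), (7, 19, 4)}

ρ[sid→sid2]: schema becomes (cid, sid2); tuples unchanged.
Joining Product and ρ[sid→sid2](Product) on cid yields {(18, 15, 15), (18, 15, 9), (18, 9, 15), (18, 9, 9), (19, 21, 21), (19, 21, 4), (19, 21, 40), (19, 21, 7), (19, 4, 21), (19, 4, 4), (19, 4, 40), (19, 4, 7), (19, 40, 21), (19, 40, 4), (19, 40, 40), (19, 40, 7), (19, 7, 21), (19, 7, 4), (19, 7, 40), (19, 7, 7), (23, 11, 11), (23, 11, 21), (23, 11, 40), (23, 21, 11), (23, 21, 21), (23, 21, 40), (23, 40, 11), (23, 40, 21), (23, 40, 40)}.
σ[sid > sid2]: keep tuples satisfying sid > sid2 → {(18, 15, 9), (19, 21, 4), (19, 21, 7), (19, 40, 21), (19, 40, 4), (19, 40, 7), (19, 7, 4), (23, 21, 11), (23, 40, 11), (23, 40, 21)}
Projecting to sid, cid, sid2: {(15, 18, 9), (21, 19, 4), (21, 19, 7), (21, 23, 11), (40, 19, 21), (40, 19, 4), (40, 19, 7), (40, 23, 11), (40, 23, 21), (7, 19, 4)}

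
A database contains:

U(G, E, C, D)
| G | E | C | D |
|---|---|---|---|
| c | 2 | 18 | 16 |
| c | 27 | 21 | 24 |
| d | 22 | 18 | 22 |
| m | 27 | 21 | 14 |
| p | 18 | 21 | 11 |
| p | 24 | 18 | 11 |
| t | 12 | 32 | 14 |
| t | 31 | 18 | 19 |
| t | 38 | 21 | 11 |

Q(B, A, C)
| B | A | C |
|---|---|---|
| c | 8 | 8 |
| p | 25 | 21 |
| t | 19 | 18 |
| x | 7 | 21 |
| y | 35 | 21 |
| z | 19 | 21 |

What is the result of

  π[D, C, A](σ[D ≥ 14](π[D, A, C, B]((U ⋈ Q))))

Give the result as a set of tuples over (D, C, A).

{(14, 21, 19), (14, 21, 25), (14, 21, 35), (14, 21, 7), (16, 18, 19), (19, 18, 19), (22, 18, 19), (24, 21, 19), (24, 21, 25), (24, 21, 35), (24, 21, 7)}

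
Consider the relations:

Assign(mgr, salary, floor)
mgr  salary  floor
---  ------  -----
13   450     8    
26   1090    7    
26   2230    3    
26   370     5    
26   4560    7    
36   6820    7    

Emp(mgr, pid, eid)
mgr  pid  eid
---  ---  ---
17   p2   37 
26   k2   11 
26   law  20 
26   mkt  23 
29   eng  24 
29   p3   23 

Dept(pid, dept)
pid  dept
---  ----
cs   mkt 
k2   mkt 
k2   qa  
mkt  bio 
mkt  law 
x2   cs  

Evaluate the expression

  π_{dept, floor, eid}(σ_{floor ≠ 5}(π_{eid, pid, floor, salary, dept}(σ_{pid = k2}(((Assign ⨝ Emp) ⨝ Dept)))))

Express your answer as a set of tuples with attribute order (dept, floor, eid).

{(mkt, 3, 11), (mkt, 7, 11), (qa, 3, 11), (qa, 7, 11)}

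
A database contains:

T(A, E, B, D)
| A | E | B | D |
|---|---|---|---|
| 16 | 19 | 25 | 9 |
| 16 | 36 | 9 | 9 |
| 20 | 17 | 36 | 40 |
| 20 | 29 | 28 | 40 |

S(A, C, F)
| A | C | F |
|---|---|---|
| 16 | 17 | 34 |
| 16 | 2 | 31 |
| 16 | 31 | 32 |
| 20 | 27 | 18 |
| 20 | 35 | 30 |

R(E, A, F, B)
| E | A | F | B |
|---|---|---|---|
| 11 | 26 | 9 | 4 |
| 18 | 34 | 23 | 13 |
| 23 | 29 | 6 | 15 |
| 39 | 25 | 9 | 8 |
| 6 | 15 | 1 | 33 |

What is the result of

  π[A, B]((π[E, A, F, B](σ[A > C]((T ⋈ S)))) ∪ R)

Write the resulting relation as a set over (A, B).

{(15, 33), (16, 25), (16, 9), (25, 8), (26, 4), (29, 15), (34, 13)}

Natural join on A: {(16, 19, 25, 9, 17, 34), (16, 19, 25, 9, 2, 31), (16, 19, 25, 9, 31, 32), (16, 36, 9, 9, 17, 34), (16, 36, 9, 9, 2, 31), (16, 36, 9, 9, 31, 32), (20, 17, 36, 40, 27, 18), (20, 17, 36, 40, 35, 30), (20, 29, 28, 40, 27, 18), (20, 29, 28, 40, 35, 30)}
Selection A > C: {(16, 19, 25, 9, 2, 31), (16, 36, 9, 9, 2, 31)}
Projecting to E, A, F, B: {(19, 16, 31, 25), (36, 16, 31, 9)}
Taking the union: {(11, 26, 9, 4), (18, 34, 23, 13), (19, 16, 31, 25), (23, 29, 6, 15), (36, 16, 31, 9), (39, 25, 9, 8), (6, 15, 1, 33)}
Projecting to A, B: {(15, 33), (16, 25), (16, 9), (25, 8), (26, 4), (29, 15), (34, 13)}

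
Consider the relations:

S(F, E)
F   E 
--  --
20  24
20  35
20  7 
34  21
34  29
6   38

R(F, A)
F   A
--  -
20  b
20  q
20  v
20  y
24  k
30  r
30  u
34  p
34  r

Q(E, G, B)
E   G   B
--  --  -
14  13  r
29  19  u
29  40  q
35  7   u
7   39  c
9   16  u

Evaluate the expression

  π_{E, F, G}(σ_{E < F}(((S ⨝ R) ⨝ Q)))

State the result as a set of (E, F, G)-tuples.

{(29, 34, 19), (29, 34, 40), (7, 20, 39)}

S ⋈ R (natural join on F): {(20, 24, b), (20, 24, q), (20, 24, v), (20, 24, y), (20, 35, b), (20, 35, q), (20, 35, v), (20, 35, y), (20, 7, b), (20, 7, q), (20, 7, v), (20, 7, y), (34, 21, p), (34, 21, r), (34, 29, p), (34, 29, r)}
(S ⨝ R) ⋈ Q (natural join on E): {(20, 35, b, 7, u), (20, 35, q, 7, u), (20, 35, v, 7, u), (20, 35, y, 7, u), (20, 7, b, 39, c), (20, 7, q, 39, c), (20, 7, v, 39, c), (20, 7, y, 39, c), (34, 29, p, 19, u), (34, 29, p, 40, q), (34, 29, r, 19, u), (34, 29, r, 40, q)}
σ[E < F]: keep tuples satisfying E < F → {(20, 7, b, 39, c), (20, 7, q, 39, c), (20, 7, v, 39, c), (20, 7, y, 39, c), (34, 29, p, 19, u), (34, 29, p, 40, q), (34, 29, r, 19, u), (34, 29, r, 40, q)}
π[E, F, G]: project onto (E, F, G) (5 duplicate(s) eliminated) → {(29, 34, 19), (29, 34, 40), (7, 20, 39)}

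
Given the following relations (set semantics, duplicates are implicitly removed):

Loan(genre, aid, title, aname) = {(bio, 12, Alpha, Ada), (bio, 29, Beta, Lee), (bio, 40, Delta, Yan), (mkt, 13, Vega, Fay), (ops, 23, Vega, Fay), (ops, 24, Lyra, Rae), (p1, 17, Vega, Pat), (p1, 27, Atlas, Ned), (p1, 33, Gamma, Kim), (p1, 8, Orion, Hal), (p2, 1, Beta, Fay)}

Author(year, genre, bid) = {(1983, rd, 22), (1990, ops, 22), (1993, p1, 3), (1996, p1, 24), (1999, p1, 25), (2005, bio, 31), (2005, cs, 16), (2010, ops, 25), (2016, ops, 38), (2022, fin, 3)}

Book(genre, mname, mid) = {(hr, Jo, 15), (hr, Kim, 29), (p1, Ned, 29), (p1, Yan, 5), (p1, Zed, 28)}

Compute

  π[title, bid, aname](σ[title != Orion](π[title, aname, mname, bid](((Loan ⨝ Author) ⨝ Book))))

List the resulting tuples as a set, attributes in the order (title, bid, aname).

Natural join on genre: {(bio, 12, Alpha, Ada, 2005, 31), (bio, 29, Beta, Lee, 2005, 31), (bio, 40, Delta, Yan, 2005, 31), (ops, 23, Vega, Fay, 1990, 22), (ops, 23, Vega, Fay, 2010, 25), (ops, 23, Vega, Fay, 2016, 38), (ops, 24, Lyra, Rae, 1990, 22), (ops, 24, Lyra, Rae, 2010, 25), (ops, 24, Lyra, Rae, 2016, 38), (p1, 17, Vega, Pat, 1993, 3), (p1, 17, Vega, Pat, 1996, 24), (p1, 17, Vega, Pat, 1999, 25), (p1, 27, Atlas, Ned, 1993, 3), (p1, 27, Atlas, Ned, 1996, 24), (p1, 27, Atlas, Ned, 1999, 25), (p1, 33, Gamma, Kim, 1993, 3), (p1, 33, Gamma, Kim, 1996, 24), (p1, 33, Gamma, Kim, 1999, 25), (p1, 8, Orion, Hal, 1993, 3), (p1, 8, Orion, Hal, 1996, 24), (p1, 8, Orion, Hal, 1999, 25)}
Natural join on genre: {(p1, 17, Vega, Pat, 1993, 3, Ned, 29), (p1, 17, Vega, Pat, 1993, 3, Yan, 5), (p1, 17, Vega, Pat, 1993, 3, Zed, 28), (p1, 17, Vega, Pat, 1996, 24, Ned, 29), (p1, 17, Vega, Pat, 1996, 24, Yan, 5), (p1, 17, Vega, Pat, 1996, 24, Zed, 28), (p1, 17, Vega, Pat, 1999, 25, Ned, 29), (p1, 17, Vega, Pat, 1999, 25, Yan, 5), (p1, 17, Vega, Pat, 1999, 25, Zed, 28), (p1, 27, Atlas, Ned, 1993, 3, Ned, 29), (p1, 27, Atlas, Ned, 1993, 3, Yan, 5), (p1, 27, Atlas, Ned, 1993, 3, Zed, 28), (p1, 27, Atlas, Ned, 1996, 24, Ned, 29), (p1, 27, Atlas, Ned, 1996, 24, Yan, 5), (p1, 27, Atlas, Ned, 1996, 24, Zed, 28), (p1, 27, Atlas, Ned, 1999, 25, Ned, 29), (p1, 27, Atlas, Ned, 1999, 25, Yan, 5), (p1, 27, Atlas, Ned, 1999, 25, Zed, 28), (p1, 33, Gamma, Kim, 1993, 3, Ned, 29), (p1, 33, Gamma, Kim, 1993, 3, Yan, 5), (p1, 33, Gamma, Kim, 1993, 3, Zed, 28), (p1, 33, Gamma, Kim, 1996, 24, Ned, 29), (p1, 33, Gamma, Kim, 1996, 24, Yan, 5), (p1, 33, Gamma, Kim, 1996, 24, Zed, 28), (p1, 33, Gamma, Kim, 1999, 25, Ned, 29), (p1, 33, Gamma, Kim, 1999, 25, Yan, 5), (p1, 33, Gamma, Kim, 1999, 25, Zed, 28), (p1, 8, Orion, Hal, 1993, 3, Ned, 29), (p1, 8, Orion, Hal, 1993, 3, Yan, 5), (p1, 8, Orion, Hal, 1993, 3, Zed, 28), (p1, 8, Orion, Hal, 1996, 24, Ned, 29), (p1, 8, Orion, Hal, 1996, 24, Yan, 5), (p1, 8, Orion, Hal, 1996, 24, Zed, 28), (p1, 8, Orion, Hal, 1999, 25, Ned, 29), (p1, 8, Orion, Hal, 1999, 25, Yan, 5), (p1, 8, Orion, Hal, 1999, 25, Zed, 28)}
π_{title, aname, mname, bid} gives {(Atlas, Ned, Ned, 24), (Atlas, Ned, Ned, 25), (Atlas, Ned, Ned, 3), (Atlas, Ned, Yan, 24), (Atlas, Ned, Yan, 25), (Atlas, Ned, Yan, 3), (Atlas, Ned, Zed, 24), (Atlas, Ned, Zed, 25), (Atlas, Ned, Zed, 3), (Gamma, Kim, Ned, 24), (Gamma, Kim, Ned, 25), (Gamma, Kim, Ned, 3), (Gamma, Kim, Yan, 24), (Gamma, Kim, Yan, 25), (Gamma, Kim, Yan, 3), (Gamma, Kim, Zed, 24), (Gamma, Kim, Zed, 25), (Gamma, Kim, Zed, 3), (Orion, Hal, Ned, 24), (Orion, Hal, Ned, 25), (Orion, Hal, Ned, 3), (Orion, Hal, Yan, 24), (Orion, Hal, Yan, 25), (Orion, Hal, Yan, 3), (Orion, Hal, Zed, 24), (Orion, Hal, Zed, 25), (Orion, Hal, Zed, 3), (Vega, Pat, Ned, 24), (Vega, Pat, Ned, 25), (Vega, Pat, Ned, 3), (Vega, Pat, Yan, 24), (Vega, Pat, Yan, 25), (Vega, Pat, Yan, 3), (Vega, Pat, Zed, 24), (Vega, Pat, Zed, 25), (Vega, Pat, Zed, 3)}.
Filtering on title != Orion leaves {(Atlas, Ned, Ned, 24), (Atlas, Ned, Ned, 25), (Atlas, Ned, Ned, 3), (Atlas, Ned, Yan, 24), (Atlas, Ned, Yan, 25), (Atlas, Ned, Yan, 3), (Atlas, Ned, Zed, 24), (Atlas, Ned, Zed, 25), (Atlas, Ned, Zed, 3), (Gamma, Kim, Ned, 24), (Gamma, Kim, Ned, 25), (Gamma, Kim, Ned, 3), (Gamma, Kim, Yan, 24), (Gamma, Kim, Yan, 25), (Gamma, Kim, Yan, 3), (Gamma, Kim, Zed, 24), (Gamma, Kim, Zed, 25), (Gamma, Kim, Zed, 3), (Vega, Pat, Ned, 24), (Vega, Pat, Ned, 25), (Vega, Pat, Ned, 3), (Vega, Pat, Yan, 24), (Vega, Pat, Yan, 25), (Vega, Pat, Yan, 3), (Vega, Pat, Zed, 24), (Vega, Pat, Zed, 25), (Vega, Pat, Zed, 3)}.
π_{title, bid, aname} gives {(Atlas, 24, Ned), (Atlas, 25, Ned), (Atlas, 3, Ned), (Gamma, 24, Kim), (Gamma, 25, Kim), (Gamma, 3, Kim), (Vega, 24, Pat), (Vega, 25, Pat), (Vega, 3, Pat)} (18 duplicate(s) eliminated).

{(Atlas, 24, Ned), (Atlas, 25, Ned), (Atlas, 3, Ned), (Gamma, 24, Kim), (Gamma, 25, Kim), (Gamma, 3, Kim), (Vega, 24, Pat), (Vega, 25, Pat), (Vega, 3, Pat)}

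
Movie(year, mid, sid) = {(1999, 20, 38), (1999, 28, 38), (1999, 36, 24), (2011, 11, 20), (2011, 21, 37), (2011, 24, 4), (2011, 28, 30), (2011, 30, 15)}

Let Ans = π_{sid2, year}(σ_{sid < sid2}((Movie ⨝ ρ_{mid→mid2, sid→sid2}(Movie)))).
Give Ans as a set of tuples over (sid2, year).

{(15, 2011), (20, 2011), (30, 2011), (37, 2011), (38, 1999)}

ρ[mid→mid2, sid→sid2]: schema becomes (year, mid2, sid2); tuples unchanged.
Joining Movie and ρ_{mid→mid2, sid→sid2}(Movie) on year yields {(1999, 20, 38, 20, 38), (1999, 20, 38, 28, 38), (1999, 20, 38, 36, 24), (1999, 28, 38, 20, 38), (1999, 28, 38, 28, 38), (1999, 28, 38, 36, 24), (1999, 36, 24, 20, 38), (1999, 36, 24, 28, 38), (1999, 36, 24, 36, 24), (2011, 11, 20, 11, 20), (2011, 11, 20, 21, 37), (2011, 11, 20, 24, 4), (2011, 11, 20, 28, 30), (2011, 11, 20, 30, 15), (2011, 21, 37, 11, 20), (2011, 21, 37, 21, 37), (2011, 21, 37, 24, 4), (2011, 21, 37, 28, 30), (2011, 21, 37, 30, 15), (2011, 24, 4, 11, 20), (2011, 24, 4, 21, 37), (2011, 24, 4, 24, 4), (2011, 24, 4, 28, 30), (2011, 24, 4, 30, 15), (2011, 28, 30, 11, 20), (2011, 28, 30, 21, 37), (2011, 28, 30, 24, 4), (2011, 28, 30, 28, 30), (2011, 28, 30, 30, 15), (2011, 30, 15, 11, 20), (2011, 30, 15, 21, 37), (2011, 30, 15, 24, 4), (2011, 30, 15, 28, 30), (2011, 30, 15, 30, 15)}.
σ[sid < sid2]: keep tuples satisfying sid < sid2 → {(1999, 36, 24, 20, 38), (1999, 36, 24, 28, 38), (2011, 11, 20, 21, 37), (2011, 11, 20, 28, 30), (2011, 24, 4, 11, 20), (2011, 24, 4, 21, 37), (2011, 24, 4, 28, 30), (2011, 24, 4, 30, 15), (2011, 28, 30, 21, 37), (2011, 30, 15, 11, 20), (2011, 30, 15, 21, 37), (2011, 30, 15, 28, 30)}
Keep only column(s) sid2, year (7 duplicate(s) eliminated): {(15, 2011), (20, 2011), (30, 2011), (37, 2011), (38, 1999)}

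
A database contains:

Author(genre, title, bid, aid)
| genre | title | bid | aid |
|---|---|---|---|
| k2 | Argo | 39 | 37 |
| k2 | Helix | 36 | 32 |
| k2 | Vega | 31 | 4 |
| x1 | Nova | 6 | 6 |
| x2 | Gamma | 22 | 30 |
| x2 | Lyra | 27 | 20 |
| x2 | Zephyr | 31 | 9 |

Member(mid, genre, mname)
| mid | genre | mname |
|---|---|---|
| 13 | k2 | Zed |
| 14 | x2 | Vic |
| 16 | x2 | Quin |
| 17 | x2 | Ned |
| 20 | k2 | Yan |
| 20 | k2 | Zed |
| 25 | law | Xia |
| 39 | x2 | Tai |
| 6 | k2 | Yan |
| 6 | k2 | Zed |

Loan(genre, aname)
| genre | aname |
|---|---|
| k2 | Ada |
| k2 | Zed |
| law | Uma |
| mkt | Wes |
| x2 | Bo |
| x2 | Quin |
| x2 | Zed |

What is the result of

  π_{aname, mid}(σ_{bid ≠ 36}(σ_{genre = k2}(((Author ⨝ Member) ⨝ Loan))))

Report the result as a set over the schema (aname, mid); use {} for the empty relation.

{(Ada, 13), (Ada, 20), (Ada, 6), (Zed, 13), (Zed, 20), (Zed, 6)}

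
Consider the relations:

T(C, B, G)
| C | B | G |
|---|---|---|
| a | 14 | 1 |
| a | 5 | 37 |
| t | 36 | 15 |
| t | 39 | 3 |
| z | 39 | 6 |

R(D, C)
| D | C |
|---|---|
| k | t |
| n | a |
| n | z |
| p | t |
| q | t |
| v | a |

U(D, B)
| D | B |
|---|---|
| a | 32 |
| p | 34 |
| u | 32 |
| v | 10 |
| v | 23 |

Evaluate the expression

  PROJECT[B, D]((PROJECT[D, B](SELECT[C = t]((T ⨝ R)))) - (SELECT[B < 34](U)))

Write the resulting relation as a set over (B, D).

Natural join on C: {(a, 14, 1, n), (a, 14, 1, v), (a, 5, 37, n), (a, 5, 37, v), (t, 36, 15, k), (t, 36, 15, p), (t, 36, 15, q), (t, 39, 3, k), (t, 39, 3, p), (t, 39, 3, q), (z, 39, 6, n)}
Selection C = t: {(t, 36, 15, k), (t, 36, 15, p), (t, 36, 15, q), (t, 39, 3, k), (t, 39, 3, p), (t, 39, 3, q)}
Keep only column(s) D, B: {(k, 36), (k, 39), (p, 36), (p, 39), (q, 36), (q, 39)}
Selection B < 34: {(a, 32), (u, 32), (v, 10), (v, 23)}
Difference: {(k, 36), (k, 39), (p, 36), (p, 39), (q, 36), (q, 39)} with {(a, 32), (u, 32), (v, 10), (v, 23)} → {(k, 36), (k, 39), (p, 36), (p, 39), (q, 36), (q, 39)}
Keep only column(s) B, D: {(36, k), (36, p), (36, q), (39, k), (39, p), (39, q)}

{(36, k), (36, p), (36, q), (39, k), (39, p), (39, q)}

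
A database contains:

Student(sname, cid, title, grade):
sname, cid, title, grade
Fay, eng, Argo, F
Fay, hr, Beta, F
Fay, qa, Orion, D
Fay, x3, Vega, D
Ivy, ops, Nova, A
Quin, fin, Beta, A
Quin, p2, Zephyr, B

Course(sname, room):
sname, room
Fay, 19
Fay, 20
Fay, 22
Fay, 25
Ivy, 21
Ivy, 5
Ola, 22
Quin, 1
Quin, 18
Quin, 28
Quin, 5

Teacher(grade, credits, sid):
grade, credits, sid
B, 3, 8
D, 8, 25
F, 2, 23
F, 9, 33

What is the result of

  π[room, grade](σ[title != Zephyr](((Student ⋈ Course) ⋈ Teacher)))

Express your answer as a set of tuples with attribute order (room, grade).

{(19, D), (19, F), (20, D), (20, F), (22, D), (22, F), (25, D), (25, F)}

Student ⋈ Course (natural join on sname): {(Fay, eng, Argo, F, 19), (Fay, eng, Argo, F, 20), (Fay, eng, Argo, F, 22), (Fay, eng, Argo, F, 25), (Fay, hr, Beta, F, 19), (Fay, hr, Beta, F, 20), (Fay, hr, Beta, F, 22), (Fay, hr, Beta, F, 25), (Fay, qa, Orion, D, 19), (Fay, qa, Orion, D, 20), (Fay, qa, Orion, D, 22), (Fay, qa, Orion, D, 25), (Fay, x3, Vega, D, 19), (Fay, x3, Vega, D, 20), (Fay, x3, Vega, D, 22), (Fay, x3, Vega, D, 25), (Ivy, ops, Nova, A, 21), (Ivy, ops, Nova, A, 5), (Quin, fin, Beta, A, 1), (Quin, fin, Beta, A, 18), (Quin, fin, Beta, A, 28), (Quin, fin, Beta, A, 5), (Quin, p2, Zephyr, B, 1), (Quin, p2, Zephyr, B, 18), (Quin, p2, Zephyr, B, 28), (Quin, p2, Zephyr, B, 5)}
(Student ⋈ Course) ⋈ Teacher (natural join on grade): {(Fay, eng, Argo, F, 19, 2, 23), (Fay, eng, Argo, F, 19, 9, 33), (Fay, eng, Argo, F, 20, 2, 23), (Fay, eng, Argo, F, 20, 9, 33), (Fay, eng, Argo, F, 22, 2, 23), (Fay, eng, Argo, F, 22, 9, 33), (Fay, eng, Argo, F, 25, 2, 23), (Fay, eng, Argo, F, 25, 9, 33), (Fay, hr, Beta, F, 19, 2, 23), (Fay, hr, Beta, F, 19, 9, 33), (Fay, hr, Beta, F, 20, 2, 23), (Fay, hr, Beta, F, 20, 9, 33), (Fay, hr, Beta, F, 22, 2, 23), (Fay, hr, Beta, F, 22, 9, 33), (Fay, hr, Beta, F, 25, 2, 23), (Fay, hr, Beta, F, 25, 9, 33), (Fay, qa, Orion, D, 19, 8, 25), (Fay, qa, Orion, D, 20, 8, 25), (Fay, qa, Orion, D, 22, 8, 25), (Fay, qa, Orion, D, 25, 8, 25), (Fay, x3, Vega, D, 19, 8, 25), (Fay, x3, Vega, D, 20, 8, 25), (Fay, x3, Vega, D, 22, 8, 25), (Fay, x3, Vega, D, 25, 8, 25), (Quin, p2, Zephyr, B, 1, 3, 8), (Quin, p2, Zephyr, B, 18, 3, 8), (Quin, p2, Zephyr, B, 28, 3, 8), (Quin, p2, Zephyr, B, 5, 3, 8)}
Apply σ_{title != Zephyr}; surviving tuples: {(Fay, eng, Argo, F, 19, 2, 23), (Fay, eng, Argo, F, 19, 9, 33), (Fay, eng, Argo, F, 20, 2, 23), (Fay, eng, Argo, F, 20, 9, 33), (Fay, eng, Argo, F, 22, 2, 23), (Fay, eng, Argo, F, 22, 9, 33), (Fay, eng, Argo, F, 25, 2, 23), (Fay, eng, Argo, F, 25, 9, 33), (Fay, hr, Beta, F, 19, 2, 23), (Fay, hr, Beta, F, 19, 9, 33), (Fay, hr, Beta, F, 20, 2, 23), (Fay, hr, Beta, F, 20, 9, 33), (Fay, hr, Beta, F, 22, 2, 23), (Fay, hr, Beta, F, 22, 9, 33), (Fay, hr, Beta, F, 25, 2, 23), (Fay, hr, Beta, F, 25, 9, 33), (Fay, qa, Orion, D, 19, 8, 25), (Fay, qa, Orion, D, 20, 8, 25), (Fay, qa, Orion, D, 22, 8, 25), (Fay, qa, Orion, D, 25, 8, 25), (Fay, x3, Vega, D, 19, 8, 25), (Fay, x3, Vega, D, 20, 8, 25), (Fay, x3, Vega, D, 22, 8, 25), (Fay, x3, Vega, D, 25, 8, 25)}
π[room, grade]: project onto (room, grade) (16 duplicate(s) eliminated) → {(19, D), (19, F), (20, D), (20, F), (22, D), (22, F), (25, D), (25, F)}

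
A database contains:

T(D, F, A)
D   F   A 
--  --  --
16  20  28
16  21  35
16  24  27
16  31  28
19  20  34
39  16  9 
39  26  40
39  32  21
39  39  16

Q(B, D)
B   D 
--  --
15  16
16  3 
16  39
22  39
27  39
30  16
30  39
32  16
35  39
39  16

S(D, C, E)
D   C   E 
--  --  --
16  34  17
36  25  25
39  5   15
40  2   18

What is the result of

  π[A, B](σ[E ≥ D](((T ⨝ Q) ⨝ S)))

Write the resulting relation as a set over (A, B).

{(27, 15), (27, 30), (27, 32), (27, 39), (28, 15), (28, 30), (28, 32), (28, 39), (35, 15), (35, 30), (35, 32), (35, 39)}

Natural join on D: {(16, 20, 28, 15), (16, 20, 28, 30), (16, 20, 28, 32), (16, 20, 28, 39), (16, 21, 35, 15), (16, 21, 35, 30), (16, 21, 35, 32), (16, 21, 35, 39), (16, 24, 27, 15), (16, 24, 27, 30), (16, 24, 27, 32), (16, 24, 27, 39), (16, 31, 28, 15), (16, 31, 28, 30), (16, 31, 28, 32), (16, 31, 28, 39), (39, 16, 9, 16), (39, 16, 9, 22), (39, 16, 9, 27), (39, 16, 9, 30), (39, 16, 9, 35), (39, 26, 40, 16), (39, 26, 40, 22), (39, 26, 40, 27), (39, 26, 40, 30), (39, 26, 40, 35), (39, 32, 21, 16), (39, 32, 21, 22), (39, 32, 21, 27), (39, 32, 21, 30), (39, 32, 21, 35), (39, 39, 16, 16), (39, 39, 16, 22), (39, 39, 16, 27), (39, 39, 16, 30), (39, 39, 16, 35)}
Natural join on D: {(16, 20, 28, 15, 34, 17), (16, 20, 28, 30, 34, 17), (16, 20, 28, 32, 34, 17), (16, 20, 28, 39, 34, 17), (16, 21, 35, 15, 34, 17), (16, 21, 35, 30, 34, 17), (16, 21, 35, 32, 34, 17), (16, 21, 35, 39, 34, 17), (16, 24, 27, 15, 34, 17), (16, 24, 27, 30, 34, 17), (16, 24, 27, 32, 34, 17), (16, 24, 27, 39, 34, 17), (16, 31, 28, 15, 34, 17), (16, 31, 28, 30, 34, 17), (16, 31, 28, 32, 34, 17), (16, 31, 28, 39, 34, 17), (39, 16, 9, 16, 5, 15), (39, 16, 9, 22, 5, 15), (39, 16, 9, 27, 5, 15), (39, 16, 9, 30, 5, 15), (39, 16, 9, 35, 5, 15), (39, 26, 40, 16, 5, 15), (39, 26, 40, 22, 5, 15), (39, 26, 40, 27, 5, 15), (39, 26, 40, 30, 5, 15), (39, 26, 40, 35, 5, 15), (39, 32, 21, 16, 5, 15), (39, 32, 21, 22, 5, 15), (39, 32, 21, 27, 5, 15), (39, 32, 21, 30, 5, 15), (39, 32, 21, 35, 5, 15), (39, 39, 16, 16, 5, 15), (39, 39, 16, 22, 5, 15), (39, 39, 16, 27, 5, 15), (39, 39, 16, 30, 5, 15), (39, 39, 16, 35, 5, 15)}
Filtering on E ≥ D leaves {(16, 20, 28, 15, 34, 17), (16, 20, 28, 30, 34, 17), (16, 20, 28, 32, 34, 17), (16, 20, 28, 39, 34, 17), (16, 21, 35, 15, 34, 17), (16, 21, 35, 30, 34, 17), (16, 21, 35, 32, 34, 17), (16, 21, 35, 39, 34, 17), (16, 24, 27, 15, 34, 17), (16, 24, 27, 30, 34, 17), (16, 24, 27, 32, 34, 17), (16, 24, 27, 39, 34, 17), (16, 31, 28, 15, 34, 17), (16, 31, 28, 30, 34, 17), (16, 31, 28, 32, 34, 17), (16, 31, 28, 39, 34, 17)}.
Keep only column(s) A, B (4 duplicate(s) eliminated): {(27, 15), (27, 30), (27, 32), (27, 39), (28, 15), (28, 30), (28, 32), (28, 39), (35, 15), (35, 30), (35, 32), (35, 39)}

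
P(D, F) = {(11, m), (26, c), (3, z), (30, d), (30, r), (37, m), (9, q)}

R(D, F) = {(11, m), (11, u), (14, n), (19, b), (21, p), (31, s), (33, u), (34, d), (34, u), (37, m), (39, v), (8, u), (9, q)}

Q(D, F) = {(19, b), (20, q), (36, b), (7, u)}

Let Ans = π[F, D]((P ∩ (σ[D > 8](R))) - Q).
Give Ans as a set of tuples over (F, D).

{(m, 11), (m, 37), (q, 9)}

Apply σ_{D > 8}; surviving tuples: {(11, m), (11, u), (14, n), (19, b), (21, p), (31, s), (33, u), (34, d), (34, u), (37, m), (39, v), (9, q)}
Intersection: {(11, m), (26, c), (3, z), (30, d), (30, r), (37, m), (9, q)} with {(11, m), (11, u), (14, n), (19, b), (21, p), (31, s), (33, u), (34, d), (34, u), (37, m), (39, v), (9, q)} → {(11, m), (37, m), (9, q)}
Difference: {(11, m), (37, m), (9, q)} with {(19, b), (20, q), (36, b), (7, u)} → {(11, m), (37, m), (9, q)}
π_{F, D} gives {(m, 11), (m, 37), (q, 9)}.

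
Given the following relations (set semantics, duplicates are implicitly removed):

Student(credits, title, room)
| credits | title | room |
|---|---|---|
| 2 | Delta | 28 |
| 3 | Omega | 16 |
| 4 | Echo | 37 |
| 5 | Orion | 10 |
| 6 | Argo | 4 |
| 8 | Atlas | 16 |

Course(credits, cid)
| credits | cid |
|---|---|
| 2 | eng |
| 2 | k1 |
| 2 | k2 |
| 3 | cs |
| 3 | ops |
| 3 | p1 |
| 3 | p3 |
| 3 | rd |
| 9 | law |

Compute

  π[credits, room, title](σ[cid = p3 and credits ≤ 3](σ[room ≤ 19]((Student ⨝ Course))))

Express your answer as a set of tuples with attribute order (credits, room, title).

{(3, 16, Omega)}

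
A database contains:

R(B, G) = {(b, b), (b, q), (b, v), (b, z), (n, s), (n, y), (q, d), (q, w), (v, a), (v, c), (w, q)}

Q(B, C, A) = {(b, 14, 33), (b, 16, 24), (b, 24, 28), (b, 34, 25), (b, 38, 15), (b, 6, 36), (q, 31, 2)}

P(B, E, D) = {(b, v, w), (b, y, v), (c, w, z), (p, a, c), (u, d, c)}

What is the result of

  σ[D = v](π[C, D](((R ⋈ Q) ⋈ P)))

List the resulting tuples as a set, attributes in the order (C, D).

{(14, v), (16, v), (24, v), (34, v), (38, v), (6, v)}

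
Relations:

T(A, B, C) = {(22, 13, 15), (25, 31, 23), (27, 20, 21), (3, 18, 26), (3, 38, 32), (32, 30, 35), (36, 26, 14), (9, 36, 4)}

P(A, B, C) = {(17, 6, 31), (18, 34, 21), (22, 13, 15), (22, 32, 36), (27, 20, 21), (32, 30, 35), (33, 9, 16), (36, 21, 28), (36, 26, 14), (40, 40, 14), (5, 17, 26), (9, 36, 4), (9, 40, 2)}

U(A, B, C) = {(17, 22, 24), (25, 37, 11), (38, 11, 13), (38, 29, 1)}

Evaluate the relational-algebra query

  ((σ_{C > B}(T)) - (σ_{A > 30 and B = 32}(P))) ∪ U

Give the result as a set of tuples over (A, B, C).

{(17, 22, 24), (22, 13, 15), (25, 37, 11), (27, 20, 21), (3, 18, 26), (32, 30, 35), (38, 11, 13), (38, 29, 1)}

σ[C > B]: keep tuples satisfying C > B → {(22, 13, 15), (27, 20, 21), (3, 18, 26), (32, 30, 35)}
σ[A > 30 and B = 32]: keep tuples satisfying A > 30 and B = 32 → {}
Difference: {(22, 13, 15), (27, 20, 21), (3, 18, 26), (32, 30, 35)} with {} → {(22, 13, 15), (27, 20, 21), (3, 18, 26), (32, 30, 35)}
Union: {(22, 13, 15), (27, 20, 21), (3, 18, 26), (32, 30, 35)} with {(17, 22, 24), (25, 37, 11), (38, 11, 13), (38, 29, 1)} → {(17, 22, 24), (22, 13, 15), (25, 37, 11), (27, 20, 21), (3, 18, 26), (32, 30, 35), (38, 11, 13), (38, 29, 1)}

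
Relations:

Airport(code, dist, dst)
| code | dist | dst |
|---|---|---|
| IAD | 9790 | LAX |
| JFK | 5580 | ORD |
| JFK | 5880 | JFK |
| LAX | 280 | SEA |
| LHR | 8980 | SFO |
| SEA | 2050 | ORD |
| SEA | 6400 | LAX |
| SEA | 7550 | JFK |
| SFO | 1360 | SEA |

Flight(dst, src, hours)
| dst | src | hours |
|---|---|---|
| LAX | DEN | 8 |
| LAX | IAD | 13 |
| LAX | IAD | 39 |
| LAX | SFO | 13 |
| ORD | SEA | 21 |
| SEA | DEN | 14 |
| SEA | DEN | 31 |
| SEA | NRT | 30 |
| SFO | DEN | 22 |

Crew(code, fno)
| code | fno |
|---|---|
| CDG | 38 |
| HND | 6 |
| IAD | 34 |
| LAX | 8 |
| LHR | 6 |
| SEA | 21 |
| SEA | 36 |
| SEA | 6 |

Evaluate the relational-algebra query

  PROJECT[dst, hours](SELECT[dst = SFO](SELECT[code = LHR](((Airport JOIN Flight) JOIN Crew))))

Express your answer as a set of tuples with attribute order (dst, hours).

Airport ⋈ Flight (natural join on dst): {(IAD, 9790, LAX, DEN, 8), (IAD, 9790, LAX, IAD, 13), (IAD, 9790, LAX, IAD, 39), (IAD, 9790, LAX, SFO, 13), (JFK, 5580, ORD, SEA, 21), (LAX, 280, SEA, DEN, 14), (LAX, 280, SEA, DEN, 31), (LAX, 280, SEA, NRT, 30), (LHR, 8980, SFO, DEN, 22), (SEA, 2050, ORD, SEA, 21), (SEA, 6400, LAX, DEN, 8), (SEA, 6400, LAX, IAD, 13), (SEA, 6400, LAX, IAD, 39), (SEA, 6400, LAX, SFO, 13), (SFO, 1360, SEA, DEN, 14), (SFO, 1360, SEA, DEN, 31), (SFO, 1360, SEA, NRT, 30)}
(Airport JOIN Flight) ⋈ Crew (natural join on code): {(IAD, 9790, LAX, DEN, 8, 34), (IAD, 9790, LAX, IAD, 13, 34), (IAD, 9790, LAX, IAD, 39, 34), (IAD, 9790, LAX, SFO, 13, 34), (LAX, 280, SEA, DEN, 14, 8), (LAX, 280, SEA, DEN, 31, 8), (LAX, 280, SEA, NRT, 30, 8), (LHR, 8980, SFO, DEN, 22, 6), (SEA, 2050, ORD, SEA, 21, 21), (SEA, 2050, ORD, SEA, 21, 36), (SEA, 2050, ORD, SEA, 21, 6), (SEA, 6400, LAX, DEN, 8, 21), (SEA, 6400, LAX, DEN, 8, 36), (SEA, 6400, LAX, DEN, 8, 6), (SEA, 6400, LAX, IAD, 13, 21), (SEA, 6400, LAX, IAD, 13, 36), (SEA, 6400, LAX, IAD, 13, 6), (SEA, 6400, LAX, IAD, 39, 21), (SEA, 6400, LAX, IAD, 39, 36), (SEA, 6400, LAX, IAD, 39, 6), (SEA, 6400, LAX, SFO, 13, 21), (SEA, 6400, LAX, SFO, 13, 36), (SEA, 6400, LAX, SFO, 13, 6)}
Selection code = LHR: {(LHR, 8980, SFO, DEN, 22, 6)}
Selection dst = SFO: {(LHR, 8980, SFO, DEN, 22, 6)}
Keep only column(s) dst, hours: {(SFO, 22)}

{(SFO, 22)}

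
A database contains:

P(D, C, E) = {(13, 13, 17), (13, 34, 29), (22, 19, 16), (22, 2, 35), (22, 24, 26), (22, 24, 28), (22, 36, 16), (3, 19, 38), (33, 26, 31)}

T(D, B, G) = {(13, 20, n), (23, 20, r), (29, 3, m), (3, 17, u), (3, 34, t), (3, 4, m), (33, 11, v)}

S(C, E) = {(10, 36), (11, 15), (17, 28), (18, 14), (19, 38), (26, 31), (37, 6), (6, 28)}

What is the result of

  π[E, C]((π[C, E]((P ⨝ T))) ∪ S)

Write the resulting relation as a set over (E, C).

{(14, 18), (15, 11), (17, 13), (28, 17), (28, 6), (29, 34), (31, 26), (36, 10), (38, 19), (6, 37)}

Natural join on D: {(13, 13, 17, 20, n), (13, 34, 29, 20, n), (3, 19, 38, 17, u), (3, 19, 38, 34, t), (3, 19, 38, 4, m), (33, 26, 31, 11, v)}
π[C, E]: project onto (C, E) (2 duplicate(s) eliminated) → {(13, 17), (19, 38), (26, 31), (34, 29)}
Set union of the two operands is {(10, 36), (11, 15), (13, 17), (17, 28), (18, 14), (19, 38), (26, 31), (34, 29), (37, 6), (6, 28)}.
π[E, C]: project onto (E, C) → {(14, 18), (15, 11), (17, 13), (28, 17), (28, 6), (29, 34), (31, 26), (36, 10), (38, 19), (6, 37)}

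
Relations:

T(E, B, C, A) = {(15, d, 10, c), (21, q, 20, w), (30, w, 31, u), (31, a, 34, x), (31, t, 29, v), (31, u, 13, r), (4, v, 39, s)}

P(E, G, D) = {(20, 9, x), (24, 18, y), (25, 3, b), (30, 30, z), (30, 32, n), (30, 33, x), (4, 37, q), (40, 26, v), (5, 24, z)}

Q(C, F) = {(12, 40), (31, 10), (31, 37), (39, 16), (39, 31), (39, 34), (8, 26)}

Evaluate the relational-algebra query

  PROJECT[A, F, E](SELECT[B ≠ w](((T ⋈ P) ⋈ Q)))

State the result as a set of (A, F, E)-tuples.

Joining T and P on E yields {(30, w, 31, u, 30, z), (30, w, 31, u, 32, n), (30, w, 31, u, 33, x), (4, v, 39, s, 37, q)}.
Joining (T ⋈ P) and Q on C yields {(30, w, 31, u, 30, z, 10), (30, w, 31, u, 30, z, 37), (30, w, 31, u, 32, n, 10), (30, w, 31, u, 32, n, 37), (30, w, 31, u, 33, x, 10), (30, w, 31, u, 33, x, 37), (4, v, 39, s, 37, q, 16), (4, v, 39, s, 37, q, 31), (4, v, 39, s, 37, q, 34)}.
Selection B ≠ w: {(4, v, 39, s, 37, q, 16), (4, v, 39, s, 37, q, 31), (4, v, 39, s, 37, q, 34)}
Keep only column(s) A, F, E: {(s, 16, 4), (s, 31, 4), (s, 34, 4)}

{(s, 16, 4), (s, 31, 4), (s, 34, 4)}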